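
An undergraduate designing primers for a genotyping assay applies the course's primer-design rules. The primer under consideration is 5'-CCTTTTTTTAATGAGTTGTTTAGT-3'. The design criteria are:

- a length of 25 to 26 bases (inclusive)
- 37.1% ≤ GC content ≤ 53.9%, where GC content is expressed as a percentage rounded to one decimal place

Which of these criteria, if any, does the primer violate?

Fails: length, GC content.

Base counts: A=4, T=14, G=4, C=2 (length 24).
length: length 24, outside 25–26 ✗
GC content: GC 6/24 = 25.0%, outside 37.1–53.9% ✗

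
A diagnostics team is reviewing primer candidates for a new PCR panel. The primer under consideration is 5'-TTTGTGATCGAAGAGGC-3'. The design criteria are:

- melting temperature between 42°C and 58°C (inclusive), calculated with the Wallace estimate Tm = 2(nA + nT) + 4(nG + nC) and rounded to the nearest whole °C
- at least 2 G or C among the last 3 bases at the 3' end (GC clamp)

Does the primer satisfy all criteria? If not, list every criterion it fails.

Meets all criteria.

Base counts: A=4, T=5, G=6, C=2 (length 17).
Tm: Tm = 2·9 + 4·8 = 50°C ✓
GC clamp: 3' end GGC has 3 G/C ✓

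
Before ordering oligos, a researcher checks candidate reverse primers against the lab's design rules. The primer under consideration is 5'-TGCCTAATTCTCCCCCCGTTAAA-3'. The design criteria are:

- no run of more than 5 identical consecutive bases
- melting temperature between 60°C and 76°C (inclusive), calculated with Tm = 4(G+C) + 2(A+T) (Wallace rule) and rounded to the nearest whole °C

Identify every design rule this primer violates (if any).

Fails: homopolymer run.

Base counts: A=5, T=7, G=2, C=9 (length 23).
homopolymer run: longest run = 6, exceeds 5 ✗
Tm: Tm = 2·12 + 4·11 = 68°C ✓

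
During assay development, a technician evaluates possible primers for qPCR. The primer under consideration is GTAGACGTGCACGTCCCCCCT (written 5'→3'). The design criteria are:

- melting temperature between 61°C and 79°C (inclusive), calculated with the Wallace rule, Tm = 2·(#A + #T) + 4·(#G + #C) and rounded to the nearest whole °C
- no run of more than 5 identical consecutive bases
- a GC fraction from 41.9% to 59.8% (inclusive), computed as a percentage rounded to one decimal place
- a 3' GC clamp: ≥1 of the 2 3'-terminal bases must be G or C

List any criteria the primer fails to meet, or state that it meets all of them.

Base counts: A=3, T=4, G=5, C=9 (length 21).
Tm: Tm = 2·7 + 4·14 = 70°C ✓
homopolymer run: longest run = 6, exceeds 5 ✗
GC content: GC 14/21 = 66.7%, outside 41.9–59.8% ✗
GC clamp: 3' end CT has 1 G/C ✓

Fails: homopolymer run, GC content.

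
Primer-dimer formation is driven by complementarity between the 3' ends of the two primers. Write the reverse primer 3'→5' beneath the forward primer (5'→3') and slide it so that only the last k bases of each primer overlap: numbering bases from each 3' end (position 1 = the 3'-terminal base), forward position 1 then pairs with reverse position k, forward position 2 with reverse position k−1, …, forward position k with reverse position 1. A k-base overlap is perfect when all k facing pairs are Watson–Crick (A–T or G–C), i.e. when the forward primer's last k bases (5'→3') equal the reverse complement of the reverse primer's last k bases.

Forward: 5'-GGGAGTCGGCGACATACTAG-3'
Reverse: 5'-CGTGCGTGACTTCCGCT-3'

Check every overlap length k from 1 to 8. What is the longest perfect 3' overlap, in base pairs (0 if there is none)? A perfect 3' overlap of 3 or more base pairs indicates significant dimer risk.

Last 8 bases (5'→3') — forward …CATACTAG, reverse …CTTCCGCT.
Reverse complement of the reverse primer's last 8 bases: AGCGGAAG; its first k bases are the reverse complement of the reverse primer's last k bases, so a perfect k-base overlap needs the forward primer's last k bases to equal them.
Comparing (forward last k vs required): k=1: G vs A ✗; k=2: AG vs AG ✓; k=3: TAG vs AGC ✗; k=4: CTAG vs AGCG ✗; k=5: ACTAG vs AGCGG ✗; k=6: TACTAG vs AGCGGA ✗; k=7: ATACTAG vs AGCGGAA ✗; k=8: CATACTAG vs AGCGGAAG ✗.
Only k = 2 is perfect, so the longest perfect 3' overlap is 2.

Longest perfect overlap: 2 complementary base pairs; below the dimer-risk threshold (threshold 3).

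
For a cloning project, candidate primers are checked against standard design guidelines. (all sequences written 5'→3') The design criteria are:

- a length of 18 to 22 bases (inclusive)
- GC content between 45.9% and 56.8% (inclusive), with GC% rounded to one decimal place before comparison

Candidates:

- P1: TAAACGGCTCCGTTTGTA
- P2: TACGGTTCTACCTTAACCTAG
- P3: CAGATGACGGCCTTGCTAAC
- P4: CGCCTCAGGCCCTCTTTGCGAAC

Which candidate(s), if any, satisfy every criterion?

P1 (18 nt, A=4 T=6 G=4 C=4): length 18 ✓; GC 8/18 = 44.4%, outside 45.9–56.8% ✗ — fails.
P2 (21 nt, A=5 T=7 G=3 C=6): length 21 ✓; GC 9/21 = 42.9%, outside 45.9–56.8% ✗ — fails.
P3 (20 nt, A=5 T=4 G=5 C=6): length 20 ✓; GC 11/20 = 55.0% ✓ — passes.
P4 (23 nt, A=3 T=5 G=5 C=10): length 23, outside 18–22 ✗; GC 15/23 = 65.2%, outside 45.9–56.8% ✗ — fails.

P3 only.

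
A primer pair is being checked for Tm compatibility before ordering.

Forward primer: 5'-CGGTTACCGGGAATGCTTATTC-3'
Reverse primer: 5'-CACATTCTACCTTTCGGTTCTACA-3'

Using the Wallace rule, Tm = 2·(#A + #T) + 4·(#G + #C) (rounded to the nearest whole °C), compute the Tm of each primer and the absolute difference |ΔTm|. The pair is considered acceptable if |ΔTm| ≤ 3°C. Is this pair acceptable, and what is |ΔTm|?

|ΔTm| = 2°C; the pair is acceptable.

Forward: A=4 T=7 G=6 C=5 → Tm = 2·11 + 4·11 = 66°C.
Reverse: A=5 T=9 G=2 C=8 → Tm = 2·14 + 4·10 = 68°C.
|ΔTm| = |66 − 68| = 2°C, ≤ 3°C.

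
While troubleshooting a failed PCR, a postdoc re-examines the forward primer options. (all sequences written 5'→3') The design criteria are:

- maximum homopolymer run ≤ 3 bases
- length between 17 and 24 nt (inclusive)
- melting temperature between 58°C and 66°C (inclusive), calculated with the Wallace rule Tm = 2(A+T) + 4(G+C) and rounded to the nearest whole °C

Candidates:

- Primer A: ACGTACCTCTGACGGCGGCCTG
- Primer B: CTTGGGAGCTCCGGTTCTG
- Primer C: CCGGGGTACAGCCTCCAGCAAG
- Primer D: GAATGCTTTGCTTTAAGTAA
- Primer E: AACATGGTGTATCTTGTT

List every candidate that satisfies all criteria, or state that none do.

Primer B only.

Primer A (22 nt, A=3 T=4 G=7 C=8): longest run = 2 ✓; length 22 ✓; Tm = 2·7 + 4·15 = 74°C, outside 58–66°C ✗ — fails.
Primer B (19 nt, A=1 T=6 G=7 C=5): longest run = 3 ✓; length 19 ✓; Tm = 2·7 + 4·12 = 62°C ✓ — passes.
Primer C (22 nt, A=5 T=2 G=7 C=8): longest run = 4, exceeds 3 ✗; length 22 ✓; Tm = 2·7 + 4·15 = 74°C, outside 58–66°C ✗ — fails.
Primer D (20 nt, A=6 T=8 G=4 C=2): longest run = 3 ✓; length 20 ✓; Tm = 2·14 + 4·6 = 52°C, outside 58–66°C ✗ — fails.
Primer E (18 nt, A=4 T=8 G=4 C=2): longest run = 2 ✓; length 18 ✓; Tm = 2·12 + 4·6 = 48°C, outside 58–66°C ✗ — fails.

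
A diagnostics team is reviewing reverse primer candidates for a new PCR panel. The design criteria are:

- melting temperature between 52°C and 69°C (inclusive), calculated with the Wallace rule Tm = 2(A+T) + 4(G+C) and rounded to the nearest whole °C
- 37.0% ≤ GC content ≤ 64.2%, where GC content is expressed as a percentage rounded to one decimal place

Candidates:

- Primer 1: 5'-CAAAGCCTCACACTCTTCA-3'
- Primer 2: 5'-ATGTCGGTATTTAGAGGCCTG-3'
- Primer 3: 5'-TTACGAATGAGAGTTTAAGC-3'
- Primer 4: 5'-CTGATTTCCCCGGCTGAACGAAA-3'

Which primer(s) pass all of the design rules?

Primer 1 and Primer 2.

Primer 1 (19 nt, A=6 T=4 G=1 C=8): Tm = 2·10 + 4·9 = 56°C ✓; GC 9/19 = 47.4% ✓ — passes.
Primer 2 (21 nt, A=4 T=7 G=7 C=3): Tm = 2·11 + 4·10 = 62°C ✓; GC 10/21 = 47.6% ✓ — passes.
Primer 3 (20 nt, A=7 T=6 G=5 C=2): Tm = 2·13 + 4·7 = 54°C ✓; GC 7/20 = 35.0%, outside 37.0–64.2% ✗ — fails.
Primer 4 (23 nt, A=6 T=5 G=5 C=7): Tm = 2·11 + 4·12 = 70°C, outside 52–69°C ✗; GC 12/23 = 52.2% ✓ — fails.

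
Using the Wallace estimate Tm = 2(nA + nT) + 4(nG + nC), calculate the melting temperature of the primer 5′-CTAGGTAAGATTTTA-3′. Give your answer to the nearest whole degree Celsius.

Base counts: A=5, T=6, G=3, C=1 (length 15).
Tm = 2·(5+6) + 4·(3+1) = 2·11 + 4·4 = 22 + 16 = 38°C.

38°C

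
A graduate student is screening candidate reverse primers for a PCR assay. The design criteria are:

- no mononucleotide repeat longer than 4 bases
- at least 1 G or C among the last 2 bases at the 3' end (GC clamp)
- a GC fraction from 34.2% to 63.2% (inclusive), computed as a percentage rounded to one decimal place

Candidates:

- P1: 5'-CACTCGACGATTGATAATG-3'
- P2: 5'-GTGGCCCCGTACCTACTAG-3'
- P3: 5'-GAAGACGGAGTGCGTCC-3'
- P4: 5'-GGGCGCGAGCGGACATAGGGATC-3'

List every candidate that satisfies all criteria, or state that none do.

P1 and P2.

P1 (19 nt, A=6 T=5 G=4 C=4): longest run = 2 ✓; 3' end TG has 1 G/C ✓; GC 8/19 = 42.1% ✓ — passes.
P2 (19 nt, A=3 T=4 G=5 C=7): longest run = 4 ✓; 3' end AG has 1 G/C ✓; GC 12/19 = 63.2% ✓ — passes.
P3 (17 nt, A=4 T=2 G=7 C=4): longest run = 2 ✓; 3' end CC has 2 G/C ✓; GC 11/17 = 64.7%, outside 34.2–63.2% ✗ — fails.
P4 (23 nt, A=5 T=2 G=11 C=5): longest run = 3 ✓; 3' end TC has 1 G/C ✓; GC 16/23 = 69.6%, outside 34.2–63.2% ✗ — fails.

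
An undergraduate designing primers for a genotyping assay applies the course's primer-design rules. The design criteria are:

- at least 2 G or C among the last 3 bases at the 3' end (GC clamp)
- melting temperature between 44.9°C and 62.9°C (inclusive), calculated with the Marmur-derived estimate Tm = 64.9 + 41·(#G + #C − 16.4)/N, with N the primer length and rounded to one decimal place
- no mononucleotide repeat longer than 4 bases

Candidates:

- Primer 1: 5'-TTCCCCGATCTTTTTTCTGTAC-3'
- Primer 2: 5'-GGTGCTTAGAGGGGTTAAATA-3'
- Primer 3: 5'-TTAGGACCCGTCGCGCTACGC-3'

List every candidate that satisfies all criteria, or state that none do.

Primer 3 only.

Primer 1 (22 nt, A=2 T=11 G=2 C=7): 3' end TAC has 1 G/C, need ≥2 ✗; Tm = 64.9 + 41·(9 − 16.4)/22 = 51.1°C ✓; longest run = 6, exceeds 4 ✗ — fails.
Primer 2 (21 nt, A=6 T=6 G=8 C=1): 3' end ATA has 0 G/C, need ≥2 ✗; Tm = 64.9 + 41·(9 − 16.4)/21 = 50.5°C ✓; longest run = 4 ✓ — fails.
Primer 3 (21 nt, A=3 T=4 G=6 C=8): 3' end CGC has 3 G/C ✓; Tm = 64.9 + 41·(14 − 16.4)/21 = 60.2°C ✓; longest run = 3 ✓ — passes.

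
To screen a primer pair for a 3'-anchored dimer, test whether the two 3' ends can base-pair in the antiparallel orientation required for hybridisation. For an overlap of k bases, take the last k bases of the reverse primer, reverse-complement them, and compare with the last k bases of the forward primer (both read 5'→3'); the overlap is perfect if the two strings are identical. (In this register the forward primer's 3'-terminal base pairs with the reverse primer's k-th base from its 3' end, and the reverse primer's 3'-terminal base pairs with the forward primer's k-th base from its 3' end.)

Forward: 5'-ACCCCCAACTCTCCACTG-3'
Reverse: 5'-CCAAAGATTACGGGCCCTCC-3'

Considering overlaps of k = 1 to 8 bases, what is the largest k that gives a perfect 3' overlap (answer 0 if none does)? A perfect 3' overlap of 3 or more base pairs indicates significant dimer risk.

Longest perfect overlap: 1 complementary base pair; below the dimer-risk threshold (threshold 3).

Last 8 bases (5'→3') — forward …CTCCACTG, reverse …GGCCCTCC.
Reverse complement of the reverse primer's last 8 bases: GGAGGGCC; its first k bases are the reverse complement of the reverse primer's last k bases, so a perfect k-base overlap needs the forward primer's last k bases to equal them.
Comparing (forward last k vs required): k=1: G vs G ✓; k=2: TG vs GG ✗; k=3: CTG vs GGA ✗; k=4: ACTG vs GGAG ✗; k=5: CACTG vs GGAGG ✗; k=6: CCACTG vs GGAGGG ✗; k=7: TCCACTG vs GGAGGGC ✗; k=8: CTCCACTG vs GGAGGGCC ✗.
Only k = 1 is perfect, so the longest perfect 3' overlap is 1.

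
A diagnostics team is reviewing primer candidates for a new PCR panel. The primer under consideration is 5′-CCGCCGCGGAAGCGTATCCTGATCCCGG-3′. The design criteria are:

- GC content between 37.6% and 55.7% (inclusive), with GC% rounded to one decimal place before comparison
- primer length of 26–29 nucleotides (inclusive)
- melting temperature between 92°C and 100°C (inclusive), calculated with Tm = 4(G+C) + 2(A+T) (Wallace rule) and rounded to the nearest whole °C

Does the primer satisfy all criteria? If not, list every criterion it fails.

Base counts: A=4, T=4, G=9, C=11 (length 28).
GC content: GC 20/28 = 71.4%, outside 37.6–55.7% ✗
length: length 28 ✓
Tm: Tm = 2·8 + 4·20 = 96°C ✓

Fails: GC content.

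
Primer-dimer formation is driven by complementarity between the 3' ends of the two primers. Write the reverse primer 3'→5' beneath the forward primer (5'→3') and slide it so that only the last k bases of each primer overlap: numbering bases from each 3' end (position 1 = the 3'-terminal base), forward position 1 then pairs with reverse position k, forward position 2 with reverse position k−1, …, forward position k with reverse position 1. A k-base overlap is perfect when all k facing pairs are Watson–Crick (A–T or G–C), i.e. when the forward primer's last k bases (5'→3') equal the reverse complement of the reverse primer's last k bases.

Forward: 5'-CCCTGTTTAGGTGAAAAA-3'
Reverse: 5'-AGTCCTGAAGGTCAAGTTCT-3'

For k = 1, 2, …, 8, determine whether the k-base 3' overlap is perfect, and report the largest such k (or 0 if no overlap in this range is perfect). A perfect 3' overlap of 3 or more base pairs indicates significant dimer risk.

Last 8 bases (5'→3') — forward …GTGAAAAA, reverse …CAAGTTCT.
Reverse complement of the reverse primer's last 8 bases: AGAACTTG; its first k bases are the reverse complement of the reverse primer's last k bases, so a perfect k-base overlap needs the forward primer's last k bases to equal them.
Comparing (forward last k vs required): k=1: A vs A ✓; k=2: AA vs AG ✗; k=3: AAA vs AGA ✗; k=4: AAAA vs AGAA ✗; k=5: AAAAA vs AGAAC ✗; k=6: GAAAAA vs AGAACT ✗; k=7: TGAAAAA vs AGAACTT ✗; k=8: GTGAAAAA vs AGAACTTG ✗.
Only k = 1 is perfect, so the longest perfect 3' overlap is 1.

Longest perfect overlap: 1 complementary base pair; below the dimer-risk threshold (threshold 3).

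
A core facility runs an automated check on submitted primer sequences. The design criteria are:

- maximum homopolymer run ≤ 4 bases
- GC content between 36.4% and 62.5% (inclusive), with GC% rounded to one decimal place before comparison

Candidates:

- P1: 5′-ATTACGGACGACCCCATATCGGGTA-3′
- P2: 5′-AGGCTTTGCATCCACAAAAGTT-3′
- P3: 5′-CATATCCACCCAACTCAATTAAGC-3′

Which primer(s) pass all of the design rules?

P1 (25 nt, A=7 T=5 G=6 C=7): longest run = 4 ✓; GC 13/25 = 52.0% ✓ — passes.
P2 (22 nt, A=7 T=6 G=4 C=5): longest run = 4 ✓; GC 9/22 = 40.9% ✓ — passes.
P3 (24 nt, A=9 T=5 G=1 C=9): longest run = 3 ✓; GC 10/24 = 41.7% ✓ — passes.

P1, P2 and P3.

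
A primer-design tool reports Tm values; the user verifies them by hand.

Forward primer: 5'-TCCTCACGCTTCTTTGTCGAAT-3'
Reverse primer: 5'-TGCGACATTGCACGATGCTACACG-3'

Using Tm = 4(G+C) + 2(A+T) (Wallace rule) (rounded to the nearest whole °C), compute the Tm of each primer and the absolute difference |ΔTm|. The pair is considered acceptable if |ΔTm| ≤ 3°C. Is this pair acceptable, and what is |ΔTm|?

Forward: A=3 T=9 G=3 C=7 → Tm = 2·12 + 4·10 = 64°C.
Reverse: A=6 T=5 G=6 C=7 → Tm = 2·11 + 4·13 = 74°C.
|ΔTm| = |64 − 74| = 10°C, > 3°C.

|ΔTm| = 10°C; the pair is not acceptable.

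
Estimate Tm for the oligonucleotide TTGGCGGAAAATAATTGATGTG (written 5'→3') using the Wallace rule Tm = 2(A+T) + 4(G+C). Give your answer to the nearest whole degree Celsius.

Base counts: A=7, T=7, G=7, C=1 (length 22).
Tm = 2·(7+7) + 4·(7+1) = 2·14 + 4·8 = 28 + 32 = 60°C.

60°C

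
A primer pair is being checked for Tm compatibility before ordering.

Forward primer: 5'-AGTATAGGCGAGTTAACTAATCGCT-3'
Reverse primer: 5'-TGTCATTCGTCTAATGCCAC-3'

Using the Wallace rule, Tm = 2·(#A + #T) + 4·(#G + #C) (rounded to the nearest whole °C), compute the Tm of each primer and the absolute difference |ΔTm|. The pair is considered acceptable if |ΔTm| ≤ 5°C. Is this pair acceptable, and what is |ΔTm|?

|ΔTm| = 12°C; the pair is not acceptable.

Forward: A=8 T=7 G=6 C=4 → Tm = 2·15 + 4·10 = 70°C.
Reverse: A=4 T=7 G=3 C=6 → Tm = 2·11 + 4·9 = 58°C.
|ΔTm| = |70 − 58| = 12°C, > 5°C.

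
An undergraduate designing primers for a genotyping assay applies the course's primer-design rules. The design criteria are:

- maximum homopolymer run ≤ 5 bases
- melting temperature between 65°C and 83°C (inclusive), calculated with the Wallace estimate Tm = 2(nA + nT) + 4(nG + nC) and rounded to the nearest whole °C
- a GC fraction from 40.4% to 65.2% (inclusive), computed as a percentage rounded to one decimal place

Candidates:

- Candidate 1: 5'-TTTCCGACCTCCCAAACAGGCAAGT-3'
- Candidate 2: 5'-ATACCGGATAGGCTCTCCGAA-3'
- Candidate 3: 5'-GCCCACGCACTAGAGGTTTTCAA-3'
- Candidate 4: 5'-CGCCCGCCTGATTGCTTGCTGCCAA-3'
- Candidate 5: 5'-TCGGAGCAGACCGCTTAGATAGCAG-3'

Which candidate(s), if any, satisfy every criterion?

Candidate 1, Candidate 3, Candidate 4 and Candidate 5.

Candidate 1 (25 nt, A=7 T=5 G=4 C=9): longest run = 3 ✓; Tm = 2·12 + 4·13 = 76°C ✓; GC 13/25 = 52.0% ✓ — passes.
Candidate 2 (21 nt, A=6 T=4 G=5 C=6): longest run = 2 ✓; Tm = 2·10 + 4·11 = 64°C, outside 65–83°C ✗; GC 11/21 = 52.4% ✓ — fails.
Candidate 3 (23 nt, A=6 T=5 G=5 C=7): longest run = 4 ✓; Tm = 2·11 + 4·12 = 70°C ✓; GC 12/23 = 52.2% ✓ — passes.
Candidate 4 (25 nt, A=3 T=6 G=6 C=10): longest run = 3 ✓; Tm = 2·9 + 4·16 = 82°C ✓; GC 16/25 = 64.0% ✓ — passes.
Candidate 5 (25 nt, A=7 T=4 G=8 C=6): longest run = 2 ✓; Tm = 2·11 + 4·14 = 78°C ✓; GC 14/25 = 56.0% ✓ — passes.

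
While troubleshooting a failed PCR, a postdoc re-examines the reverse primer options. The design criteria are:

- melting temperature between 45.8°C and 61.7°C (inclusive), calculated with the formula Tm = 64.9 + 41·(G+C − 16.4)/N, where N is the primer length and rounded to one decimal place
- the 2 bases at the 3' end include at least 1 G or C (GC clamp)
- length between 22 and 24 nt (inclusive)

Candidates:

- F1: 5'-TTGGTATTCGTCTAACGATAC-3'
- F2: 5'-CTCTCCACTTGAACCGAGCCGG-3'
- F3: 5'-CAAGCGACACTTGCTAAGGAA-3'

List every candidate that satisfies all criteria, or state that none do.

F2 only.

F1 (21 nt, A=5 T=8 G=4 C=4): Tm = 64.9 + 41·(8 − 16.4)/21 = 48.5°C ✓; 3' end AC has 1 G/C ✓; length 21, outside 22–24 ✗ — fails.
F2 (22 nt, A=4 T=4 G=5 C=9): Tm = 64.9 + 41·(14 − 16.4)/22 = 60.4°C ✓; 3' end GG has 2 G/C ✓; length 22 ✓ — passes.
F3 (21 nt, A=8 T=3 G=5 C=5): Tm = 64.9 + 41·(10 − 16.4)/21 = 52.4°C ✓; 3' end AA has 0 G/C, need ≥1 ✗; length 21, outside 22–24 ✗ — fails.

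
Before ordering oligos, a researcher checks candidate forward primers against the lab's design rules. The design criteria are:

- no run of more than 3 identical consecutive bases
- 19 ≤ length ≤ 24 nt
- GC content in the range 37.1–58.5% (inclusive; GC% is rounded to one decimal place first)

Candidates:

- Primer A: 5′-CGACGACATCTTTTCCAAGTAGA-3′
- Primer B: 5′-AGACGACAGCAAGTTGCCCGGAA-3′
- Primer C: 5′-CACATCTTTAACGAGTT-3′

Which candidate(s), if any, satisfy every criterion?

Primer A (23 nt, A=7 T=6 G=4 C=6): longest run = 4, exceeds 3 ✗; length 23 ✓; GC 10/23 = 43.5% ✓ — fails.
Primer B (23 nt, A=8 T=2 G=7 C=6): longest run = 3 ✓; length 23 ✓; GC 13/23 = 56.5% ✓ — passes.
Primer C (17 nt, A=5 T=6 G=2 C=4): longest run = 3 ✓; length 17, outside 19–24 ✗; GC 6/17 = 35.3%, outside 37.1–58.5% ✗ — fails.

Primer B only.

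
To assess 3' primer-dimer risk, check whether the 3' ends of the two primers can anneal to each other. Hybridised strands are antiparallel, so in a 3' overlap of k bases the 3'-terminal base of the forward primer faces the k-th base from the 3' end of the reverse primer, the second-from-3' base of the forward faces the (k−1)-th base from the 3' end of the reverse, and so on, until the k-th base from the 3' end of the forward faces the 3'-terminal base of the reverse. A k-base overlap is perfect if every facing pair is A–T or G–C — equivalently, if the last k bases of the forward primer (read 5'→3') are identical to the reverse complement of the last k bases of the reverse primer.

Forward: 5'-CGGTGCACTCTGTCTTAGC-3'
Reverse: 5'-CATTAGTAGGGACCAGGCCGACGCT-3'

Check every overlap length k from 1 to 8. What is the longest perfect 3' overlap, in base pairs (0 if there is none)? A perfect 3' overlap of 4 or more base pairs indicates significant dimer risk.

Longest perfect overlap: 3 complementary base pairs; below the dimer-risk threshold (threshold 4).

Last 8 bases (5'→3') — forward …GTCTTAGC, reverse …CCGACGCT.
Reverse complement of the reverse primer's last 8 bases: AGCGTCGG; its first k bases are the reverse complement of the reverse primer's last k bases, so a perfect k-base overlap needs the forward primer's last k bases to equal them.
Comparing (forward last k vs required): k=1: C vs A ✗; k=2: GC vs AG ✗; k=3: AGC vs AGC ✓; k=4: TAGC vs AGCG ✗; k=5: TTAGC vs AGCGT ✗; k=6: CTTAGC vs AGCGTC ✗; k=7: TCTTAGC vs AGCGTCG ✗; k=8: GTCTTAGC vs AGCGTCGG ✗.
Only k = 3 is perfect, so the longest perfect 3' overlap is 3.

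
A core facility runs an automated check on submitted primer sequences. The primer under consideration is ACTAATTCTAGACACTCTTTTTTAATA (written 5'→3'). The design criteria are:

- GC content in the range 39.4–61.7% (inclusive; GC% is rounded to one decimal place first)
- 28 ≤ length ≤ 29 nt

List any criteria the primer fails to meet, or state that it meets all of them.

Base counts: A=9, T=12, G=1, C=5 (length 27).
GC content: GC 6/27 = 22.2%, outside 39.4–61.7% ✗
length: length 27, outside 28–29 ✗

Fails: GC content, length.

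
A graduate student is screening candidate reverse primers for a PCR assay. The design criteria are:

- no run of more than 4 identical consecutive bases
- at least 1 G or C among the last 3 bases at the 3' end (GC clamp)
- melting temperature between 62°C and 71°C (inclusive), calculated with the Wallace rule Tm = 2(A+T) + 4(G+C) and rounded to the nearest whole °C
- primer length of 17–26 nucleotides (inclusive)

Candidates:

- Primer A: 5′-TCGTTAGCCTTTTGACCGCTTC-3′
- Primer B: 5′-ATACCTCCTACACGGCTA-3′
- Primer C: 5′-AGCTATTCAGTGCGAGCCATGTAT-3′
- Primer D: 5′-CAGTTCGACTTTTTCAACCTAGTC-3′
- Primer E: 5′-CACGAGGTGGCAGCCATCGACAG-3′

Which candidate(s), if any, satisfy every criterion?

Primer A (22 nt, A=2 T=9 G=4 C=7): longest run = 4 ✓; 3' end TTC has 1 G/C ✓; Tm = 2·11 + 4·11 = 66°C ✓; length 22 ✓ — passes.
Primer B (18 nt, A=5 T=4 G=2 C=7): longest run = 2 ✓; 3' end CTA has 1 G/C ✓; Tm = 2·9 + 4·9 = 54°C, outside 62–71°C ✗; length 18 ✓ — fails.
Primer C (24 nt, A=6 T=7 G=6 C=5): longest run = 2 ✓; 3' end TAT has 0 G/C, need ≥1 ✗; Tm = 2·13 + 4·11 = 70°C ✓; length 24 ✓ — fails.
Primer D (24 nt, A=5 T=9 G=3 C=7): longest run = 5, exceeds 4 ✗; 3' end GTC has 2 G/C ✓; Tm = 2·14 + 4·10 = 68°C ✓; length 24 ✓ — fails.
Primer E (23 nt, A=6 T=2 G=8 C=7): longest run = 2 ✓; 3' end CAG has 2 G/C ✓; Tm = 2·8 + 4·15 = 76°C, outside 62–71°C ✗; length 23 ✓ — fails.

Primer A only.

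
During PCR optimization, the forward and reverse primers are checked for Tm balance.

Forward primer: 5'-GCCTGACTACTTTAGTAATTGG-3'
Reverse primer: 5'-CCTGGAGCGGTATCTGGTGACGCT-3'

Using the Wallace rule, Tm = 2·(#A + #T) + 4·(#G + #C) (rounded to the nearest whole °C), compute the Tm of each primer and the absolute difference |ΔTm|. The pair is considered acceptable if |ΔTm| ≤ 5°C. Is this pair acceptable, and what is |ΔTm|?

Forward: A=5 T=8 G=5 C=4 → Tm = 2·13 + 4·9 = 62°C.
Reverse: A=3 T=6 G=9 C=6 → Tm = 2·9 + 4·15 = 78°C.
|ΔTm| = |62 − 78| = 16°C, > 5°C.

|ΔTm| = 16°C; the pair is not acceptable.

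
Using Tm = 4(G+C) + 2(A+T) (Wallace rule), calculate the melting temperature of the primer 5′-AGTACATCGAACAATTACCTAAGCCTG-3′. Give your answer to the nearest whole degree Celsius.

76°C

Base counts: A=10, T=6, G=4, C=7 (length 27).
Tm = 2·(10+6) + 4·(4+7) = 2·16 + 4·11 = 32 + 44 = 76°C.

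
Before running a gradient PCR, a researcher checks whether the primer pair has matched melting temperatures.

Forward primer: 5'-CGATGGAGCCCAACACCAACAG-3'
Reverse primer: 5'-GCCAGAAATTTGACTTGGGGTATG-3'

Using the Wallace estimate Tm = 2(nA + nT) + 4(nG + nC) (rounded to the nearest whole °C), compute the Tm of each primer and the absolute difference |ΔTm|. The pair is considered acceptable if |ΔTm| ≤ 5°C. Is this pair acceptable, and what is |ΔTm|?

|ΔTm| = 0°C; the pair is acceptable.

Forward: A=8 T=1 G=5 C=8 → Tm = 2·9 + 4·13 = 70°C.
Reverse: A=6 T=7 G=8 C=3 → Tm = 2·13 + 4·11 = 70°C.
|ΔTm| = |70 − 70| = 0°C, ≤ 5°C.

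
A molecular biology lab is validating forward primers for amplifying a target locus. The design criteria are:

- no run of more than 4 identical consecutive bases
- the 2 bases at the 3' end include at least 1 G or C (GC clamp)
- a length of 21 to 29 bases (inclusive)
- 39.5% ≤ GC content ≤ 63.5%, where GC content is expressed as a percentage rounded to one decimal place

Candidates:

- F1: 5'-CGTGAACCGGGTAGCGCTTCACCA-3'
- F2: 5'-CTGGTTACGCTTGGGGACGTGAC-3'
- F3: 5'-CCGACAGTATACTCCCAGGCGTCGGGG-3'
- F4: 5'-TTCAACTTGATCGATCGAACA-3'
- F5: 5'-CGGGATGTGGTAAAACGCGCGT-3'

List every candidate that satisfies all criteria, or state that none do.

F1, F2 and F5.

F1 (24 nt, A=5 T=4 G=7 C=8): longest run = 3 ✓; 3' end CA has 1 G/C ✓; length 24 ✓; GC 15/24 = 62.5% ✓ — passes.
F2 (23 nt, A=3 T=6 G=9 C=5): longest run = 4 ✓; 3' end AC has 1 G/C ✓; length 23 ✓; GC 14/23 = 60.9% ✓ — passes.
F3 (27 nt, A=5 T=4 G=9 C=9): longest run = 4 ✓; 3' end GG has 2 G/C ✓; length 27 ✓; GC 18/27 = 66.7%, outside 39.5–63.5% ✗ — fails.
F4 (21 nt, A=7 T=6 G=3 C=5): longest run = 2 ✓; 3' end CA has 1 G/C ✓; length 21 ✓; GC 8/21 = 38.1%, outside 39.5–63.5% ✗ — fails.
F5 (22 nt, A=5 T=4 G=9 C=4): longest run = 4 ✓; 3' end GT has 1 G/C ✓; length 22 ✓; GC 13/22 = 59.1% ✓ — passes.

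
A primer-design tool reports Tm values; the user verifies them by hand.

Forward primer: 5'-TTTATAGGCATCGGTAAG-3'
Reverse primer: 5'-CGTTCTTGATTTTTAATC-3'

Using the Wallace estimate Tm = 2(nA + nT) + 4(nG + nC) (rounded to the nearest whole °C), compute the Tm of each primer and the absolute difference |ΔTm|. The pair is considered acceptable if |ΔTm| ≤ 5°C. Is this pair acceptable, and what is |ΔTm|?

Forward: A=5 T=6 G=5 C=2 → Tm = 2·11 + 4·7 = 50°C.
Reverse: A=3 T=10 G=2 C=3 → Tm = 2·13 + 4·5 = 46°C.
|ΔTm| = |50 − 46| = 4°C, ≤ 5°C.

|ΔTm| = 4°C; the pair is acceptable.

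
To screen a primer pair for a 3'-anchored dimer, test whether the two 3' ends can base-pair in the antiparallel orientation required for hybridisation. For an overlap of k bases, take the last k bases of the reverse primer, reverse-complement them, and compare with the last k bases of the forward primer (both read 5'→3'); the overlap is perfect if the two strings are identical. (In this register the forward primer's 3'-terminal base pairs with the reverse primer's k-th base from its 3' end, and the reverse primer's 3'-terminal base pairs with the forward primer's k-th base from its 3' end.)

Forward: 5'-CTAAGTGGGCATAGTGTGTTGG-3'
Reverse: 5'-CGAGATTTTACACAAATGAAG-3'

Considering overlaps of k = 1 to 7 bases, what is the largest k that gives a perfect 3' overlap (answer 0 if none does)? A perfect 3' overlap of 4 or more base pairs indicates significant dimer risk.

Longest perfect overlap: 0 complementary base pairs; below the dimer-risk threshold (threshold 4).

Last 7 bases (5'→3') — forward …GTGTTGG, reverse …AATGAAG.
Reverse complement of the reverse primer's last 7 bases: CTTCATT; its first k bases are the reverse complement of the reverse primer's last k bases, so a perfect k-base overlap needs the forward primer's last k bases to equal them.
Comparing (forward last k vs required): k=1: G vs C ✗; k=2: GG vs CT ✗; k=3: TGG vs CTT ✗; k=4: TTGG vs CTTC ✗; k=5: GTTGG vs CTTCA ✗; k=6: TGTTGG vs CTTCAT ✗; k=7: GTGTTGG vs CTTCATT ✗.
No overlap length from 1 to 7 is perfect, so the longest perfect 3' overlap is 0.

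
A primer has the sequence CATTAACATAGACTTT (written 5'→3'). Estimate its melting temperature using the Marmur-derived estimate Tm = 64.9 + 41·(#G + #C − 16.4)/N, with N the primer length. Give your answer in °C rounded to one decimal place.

33.1°C

Base counts: A=6, T=6, G=1, C=3; G+C = 4, N = 16.
Tm = 64.9 + 41·(4 − 16.4)/16 = 64.9 + -508.40/16 = 33.1°C.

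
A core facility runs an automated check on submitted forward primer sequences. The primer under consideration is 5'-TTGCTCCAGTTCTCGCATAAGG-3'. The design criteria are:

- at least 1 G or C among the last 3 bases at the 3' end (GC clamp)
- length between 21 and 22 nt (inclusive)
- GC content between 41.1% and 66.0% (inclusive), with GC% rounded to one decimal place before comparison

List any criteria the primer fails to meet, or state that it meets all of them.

Meets all criteria.

Base counts: A=4, T=7, G=5, C=6 (length 22).
GC clamp: 3' end AGG has 2 G/C ✓
length: length 22 ✓
GC content: GC 11/22 = 50.0% ✓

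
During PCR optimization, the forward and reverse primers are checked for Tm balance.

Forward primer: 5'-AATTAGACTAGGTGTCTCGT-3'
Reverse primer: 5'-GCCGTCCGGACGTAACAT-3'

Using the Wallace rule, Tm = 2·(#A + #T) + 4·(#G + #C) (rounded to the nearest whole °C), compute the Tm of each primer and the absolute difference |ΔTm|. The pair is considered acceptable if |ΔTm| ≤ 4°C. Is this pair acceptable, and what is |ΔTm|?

Forward: A=5 T=7 G=5 C=3 → Tm = 2·12 + 4·8 = 56°C.
Reverse: A=4 T=3 G=5 C=6 → Tm = 2·7 + 4·11 = 58°C.
|ΔTm| = |56 − 58| = 2°C, ≤ 4°C.

|ΔTm| = 2°C; the pair is acceptable.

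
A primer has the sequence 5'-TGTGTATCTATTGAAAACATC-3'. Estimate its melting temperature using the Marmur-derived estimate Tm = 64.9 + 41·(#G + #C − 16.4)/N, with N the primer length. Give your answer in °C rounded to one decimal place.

44.6°C

Base counts: A=7, T=8, G=3, C=3; G+C = 6, N = 21.
Tm = 64.9 + 41·(6 − 16.4)/21 = 64.9 + -426.40/21 = 44.6°C.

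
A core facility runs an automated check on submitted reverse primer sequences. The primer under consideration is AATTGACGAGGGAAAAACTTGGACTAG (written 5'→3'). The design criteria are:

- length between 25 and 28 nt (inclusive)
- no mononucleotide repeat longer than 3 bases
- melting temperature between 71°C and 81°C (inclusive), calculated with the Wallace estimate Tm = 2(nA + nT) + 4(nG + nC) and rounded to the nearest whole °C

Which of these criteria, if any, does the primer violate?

Fails: homopolymer run.

Base counts: A=11, T=5, G=8, C=3 (length 27).
length: length 27 ✓
homopolymer run: longest run = 5, exceeds 3 ✗
Tm: Tm = 2·16 + 4·11 = 76°C ✓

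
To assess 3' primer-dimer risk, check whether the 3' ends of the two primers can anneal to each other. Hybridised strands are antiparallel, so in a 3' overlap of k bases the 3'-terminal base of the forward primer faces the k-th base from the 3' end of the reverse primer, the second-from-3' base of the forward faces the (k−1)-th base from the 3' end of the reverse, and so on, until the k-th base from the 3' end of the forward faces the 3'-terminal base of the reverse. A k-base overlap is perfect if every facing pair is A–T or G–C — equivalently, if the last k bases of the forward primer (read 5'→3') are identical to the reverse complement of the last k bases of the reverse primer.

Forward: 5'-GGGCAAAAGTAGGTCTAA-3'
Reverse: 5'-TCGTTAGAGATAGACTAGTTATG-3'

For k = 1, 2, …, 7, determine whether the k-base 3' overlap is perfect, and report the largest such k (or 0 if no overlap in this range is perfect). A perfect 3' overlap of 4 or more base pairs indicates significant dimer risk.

Last 7 bases (5'→3') — forward …GGTCTAA, reverse …AGTTATG.
Reverse complement of the reverse primer's last 7 bases: CATAACT; its first k bases are the reverse complement of the reverse primer's last k bases, so a perfect k-base overlap needs the forward primer's last k bases to equal them.
Comparing (forward last k vs required): k=1: A vs C ✗; k=2: AA vs CA ✗; k=3: TAA vs CAT ✗; k=4: CTAA vs CATA ✗; k=5: TCTAA vs CATAA ✗; k=6: GTCTAA vs CATAAC ✗; k=7: GGTCTAA vs CATAACT ✗.
No overlap length from 1 to 7 is perfect, so the longest perfect 3' overlap is 0.

Longest perfect overlap: 0 complementary base pairs; below the dimer-risk threshold (threshold 4).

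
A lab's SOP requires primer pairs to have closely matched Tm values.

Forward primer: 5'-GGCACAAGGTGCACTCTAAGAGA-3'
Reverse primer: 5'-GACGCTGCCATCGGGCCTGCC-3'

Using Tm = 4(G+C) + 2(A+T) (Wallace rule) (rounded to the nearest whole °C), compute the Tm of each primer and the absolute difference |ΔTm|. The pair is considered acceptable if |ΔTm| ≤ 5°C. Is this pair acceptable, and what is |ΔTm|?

|ΔTm| = 4°C; the pair is acceptable.

Forward: A=8 T=3 G=7 C=5 → Tm = 2·11 + 4·12 = 70°C.
Reverse: A=2 T=3 G=7 C=9 → Tm = 2·5 + 4·16 = 74°C.
|ΔTm| = |70 − 74| = 4°C, ≤ 5°C.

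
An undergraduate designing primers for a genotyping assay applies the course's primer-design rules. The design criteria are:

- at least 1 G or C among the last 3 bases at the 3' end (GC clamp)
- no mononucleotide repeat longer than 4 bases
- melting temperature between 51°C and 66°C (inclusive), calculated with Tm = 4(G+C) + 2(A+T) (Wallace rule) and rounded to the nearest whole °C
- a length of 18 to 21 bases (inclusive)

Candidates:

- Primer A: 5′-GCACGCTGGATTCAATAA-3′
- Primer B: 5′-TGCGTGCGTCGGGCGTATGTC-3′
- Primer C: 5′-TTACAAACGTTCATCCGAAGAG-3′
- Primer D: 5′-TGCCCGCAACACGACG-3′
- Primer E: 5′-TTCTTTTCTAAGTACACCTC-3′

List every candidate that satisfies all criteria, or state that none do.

Primer E only.

Primer A (18 nt, A=6 T=4 G=4 C=4): 3' end TAA has 0 G/C, need ≥1 ✗; longest run = 2 ✓; Tm = 2·10 + 4·8 = 52°C ✓; length 18 ✓ — fails.
Primer B (21 nt, A=1 T=6 G=9 C=5): 3' end GTC has 2 G/C ✓; longest run = 3 ✓; Tm = 2·7 + 4·14 = 70°C, outside 51–66°C ✗; length 21 ✓ — fails.
Primer C (22 nt, A=8 T=5 G=4 C=5): 3' end GAG has 2 G/C ✓; longest run = 3 ✓; Tm = 2·13 + 4·9 = 62°C ✓; length 22, outside 18–21 ✗ — fails.
Primer D (16 nt, A=4 T=1 G=4 C=7): 3' end ACG has 2 G/C ✓; longest run = 3 ✓; Tm = 2·5 + 4·11 = 54°C ✓; length 16, outside 18–21 ✗ — fails.
Primer E (20 nt, A=4 T=9 G=1 C=6): 3' end CTC has 2 G/C ✓; longest run = 4 ✓; Tm = 2·13 + 4·7 = 54°C ✓; length 20 ✓ — passes.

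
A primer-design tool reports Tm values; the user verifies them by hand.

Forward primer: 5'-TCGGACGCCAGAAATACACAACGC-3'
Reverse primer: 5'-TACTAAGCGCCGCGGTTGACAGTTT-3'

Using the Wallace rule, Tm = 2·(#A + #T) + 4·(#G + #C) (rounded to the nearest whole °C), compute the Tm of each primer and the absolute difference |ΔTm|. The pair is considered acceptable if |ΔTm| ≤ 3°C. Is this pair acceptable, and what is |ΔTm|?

|ΔTm| = 2°C; the pair is acceptable.

Forward: A=9 T=2 G=5 C=8 → Tm = 2·11 + 4·13 = 74°C.
Reverse: A=5 T=7 G=7 C=6 → Tm = 2·12 + 4·13 = 76°C.
|ΔTm| = |74 − 76| = 2°C, ≤ 3°C.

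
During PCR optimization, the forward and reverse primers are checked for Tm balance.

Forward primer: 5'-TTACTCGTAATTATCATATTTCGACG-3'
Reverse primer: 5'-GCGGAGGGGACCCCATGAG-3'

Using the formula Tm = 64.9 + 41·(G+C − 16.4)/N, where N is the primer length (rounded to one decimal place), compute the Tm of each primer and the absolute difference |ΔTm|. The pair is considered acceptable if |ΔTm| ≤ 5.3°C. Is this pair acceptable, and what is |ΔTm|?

Forward: G+C = 8, N = 26 → Tm = 64.9 + 41·(8 − 16.4)/26 = 51.7°C.
Reverse: G+C = 14, N = 19 → Tm = 64.9 + 41·(14 − 16.4)/19 = 59.7°C.
|ΔTm| = |51.7 − 59.7| = 8.0°C, > 5.3°C.

|ΔTm| = 8.0°C; the pair is not acceptable.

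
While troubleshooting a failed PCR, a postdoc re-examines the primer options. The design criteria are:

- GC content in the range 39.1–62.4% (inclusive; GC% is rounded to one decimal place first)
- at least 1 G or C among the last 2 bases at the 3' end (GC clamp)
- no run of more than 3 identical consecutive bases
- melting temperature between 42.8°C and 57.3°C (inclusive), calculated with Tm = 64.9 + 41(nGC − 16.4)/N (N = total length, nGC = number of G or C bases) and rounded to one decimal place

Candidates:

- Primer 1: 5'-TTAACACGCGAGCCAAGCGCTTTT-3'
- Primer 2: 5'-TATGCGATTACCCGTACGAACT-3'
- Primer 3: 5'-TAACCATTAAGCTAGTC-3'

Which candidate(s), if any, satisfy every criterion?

Primer 1 (24 nt, A=6 T=6 G=5 C=7): GC 12/24 = 50.0% ✓; 3' end TT has 0 G/C, need ≥1 ✗; longest run = 4, exceeds 3 ✗; Tm = 64.9 + 41·(12 − 16.4)/24 = 57.4°C, outside 42.8–57.3°C ✗ — fails.
Primer 2 (22 nt, A=6 T=6 G=4 C=6): GC 10/22 = 45.5% ✓; 3' end CT has 1 G/C ✓; longest run = 3 ✓; Tm = 64.9 + 41·(10 − 16.4)/22 = 53.0°C ✓ — passes.
Primer 3 (17 nt, A=6 T=5 G=2 C=4): GC 6/17 = 35.3%, outside 39.1–62.4% ✗; 3' end TC has 1 G/C ✓; longest run = 2 ✓; Tm = 64.9 + 41·(6 − 16.4)/17 = 39.8°C, outside 42.8–57.3°C ✗ — fails.

Primer 2 only.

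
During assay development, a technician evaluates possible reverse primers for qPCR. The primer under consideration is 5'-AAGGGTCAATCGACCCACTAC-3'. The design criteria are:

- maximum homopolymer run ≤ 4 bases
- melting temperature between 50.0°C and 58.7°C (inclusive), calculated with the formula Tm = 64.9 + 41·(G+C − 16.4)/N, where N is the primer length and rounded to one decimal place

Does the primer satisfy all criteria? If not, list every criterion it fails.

Base counts: A=7, T=3, G=4, C=7 (length 21).
homopolymer run: longest run = 3 ✓
Tm: Tm = 64.9 + 41·(11 − 16.4)/21 = 54.4°C ✓

Meets all criteria.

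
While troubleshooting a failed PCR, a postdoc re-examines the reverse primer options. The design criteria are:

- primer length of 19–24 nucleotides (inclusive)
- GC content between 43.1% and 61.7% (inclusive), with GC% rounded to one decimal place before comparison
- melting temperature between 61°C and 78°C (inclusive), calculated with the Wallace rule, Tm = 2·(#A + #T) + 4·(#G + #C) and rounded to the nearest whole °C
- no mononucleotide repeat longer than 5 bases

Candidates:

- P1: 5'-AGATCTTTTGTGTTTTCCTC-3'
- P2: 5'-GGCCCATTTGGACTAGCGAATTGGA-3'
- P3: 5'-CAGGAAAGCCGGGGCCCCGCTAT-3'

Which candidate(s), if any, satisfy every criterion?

None of the candidates satisfy all criteria.

P1 (20 nt, A=2 T=11 G=3 C=4): length 20 ✓; GC 7/20 = 35.0%, outside 43.1–61.7% ✗; Tm = 2·13 + 4·7 = 54°C, outside 61–78°C ✗; longest run = 4 ✓ — fails.
P2 (25 nt, A=6 T=6 G=8 C=5): length 25, outside 19–24 ✗; GC 13/25 = 52.0% ✓; Tm = 2·12 + 4·13 = 76°C ✓; longest run = 3 ✓ — fails.
P3 (23 nt, A=5 T=2 G=8 C=8): length 23 ✓; GC 16/23 = 69.6%, outside 43.1–61.7% ✗; Tm = 2·7 + 4·16 = 78°C ✓; longest run = 4 ✓ — fails.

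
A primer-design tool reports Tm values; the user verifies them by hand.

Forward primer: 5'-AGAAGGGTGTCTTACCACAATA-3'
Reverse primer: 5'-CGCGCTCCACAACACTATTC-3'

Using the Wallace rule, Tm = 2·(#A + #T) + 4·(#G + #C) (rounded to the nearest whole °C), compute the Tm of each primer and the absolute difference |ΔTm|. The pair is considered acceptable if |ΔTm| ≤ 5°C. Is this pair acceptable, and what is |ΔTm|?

|ΔTm| = 0°C; the pair is acceptable.

Forward: A=8 T=5 G=5 C=4 → Tm = 2·13 + 4·9 = 62°C.
Reverse: A=5 T=4 G=2 C=9 → Tm = 2·9 + 4·11 = 62°C.
|ΔTm| = |62 − 62| = 0°C, ≤ 5°C.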